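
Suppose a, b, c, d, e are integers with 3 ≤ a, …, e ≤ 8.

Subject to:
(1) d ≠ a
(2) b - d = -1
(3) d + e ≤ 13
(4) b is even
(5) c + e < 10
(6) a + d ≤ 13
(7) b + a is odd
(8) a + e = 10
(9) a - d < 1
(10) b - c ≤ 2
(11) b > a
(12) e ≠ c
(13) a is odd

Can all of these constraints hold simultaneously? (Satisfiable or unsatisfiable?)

Satisfiable

One satisfying assignment is a = 5, b = 6, c = 4, d = 7, e = 5.
For the less obvious constraints — constraint 2: b - d = -1; constraint 3: d + e = 12; constraint 5: c + e = 9 — and the others hold by inspection.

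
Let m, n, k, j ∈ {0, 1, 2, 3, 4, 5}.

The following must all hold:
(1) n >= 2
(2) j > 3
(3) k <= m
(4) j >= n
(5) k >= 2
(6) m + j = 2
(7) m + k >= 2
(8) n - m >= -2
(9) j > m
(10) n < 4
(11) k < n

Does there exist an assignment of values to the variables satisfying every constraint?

Unsatisfiable

From constraints 3 and 5: m ≥ k ≥ 2. From constraints 1 and 4: j ≥ n ≥ 2. Hence m + j ≥ 4. But constraint 6 requires m + j = 2, and 2 < 4. Contradiction.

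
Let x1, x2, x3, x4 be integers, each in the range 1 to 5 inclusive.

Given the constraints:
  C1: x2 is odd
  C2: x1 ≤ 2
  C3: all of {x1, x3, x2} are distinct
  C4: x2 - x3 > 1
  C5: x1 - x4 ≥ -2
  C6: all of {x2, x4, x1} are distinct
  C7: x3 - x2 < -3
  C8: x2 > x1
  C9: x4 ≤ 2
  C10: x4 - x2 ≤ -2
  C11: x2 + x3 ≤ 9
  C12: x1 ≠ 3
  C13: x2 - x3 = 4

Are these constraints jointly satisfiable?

The assignment x1 = 2, x2 = 5, x3 = 1, x4 = 1 works:
  constraint 4 holds since x2 - x3 = 4.
  constraint 5 holds since x1 - x4 = 1.
  constraint 7 holds since x3 - x2 = -4.
The rest check out directly.

Satisfiable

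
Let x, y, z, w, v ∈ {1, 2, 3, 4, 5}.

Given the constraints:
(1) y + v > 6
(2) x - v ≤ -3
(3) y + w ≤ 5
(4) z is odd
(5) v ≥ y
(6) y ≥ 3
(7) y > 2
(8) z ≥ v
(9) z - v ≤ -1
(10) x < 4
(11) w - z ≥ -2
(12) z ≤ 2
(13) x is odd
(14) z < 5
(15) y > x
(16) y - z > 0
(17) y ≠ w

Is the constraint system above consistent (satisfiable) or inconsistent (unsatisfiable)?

From constraints 5 and 6: v ≥ y and y ≥ 3, so v ≥ 3. From constraints 8 and 12: v ≤ z and z ≤ 2, so v ≤ 2. But 2 < 3, so no value of v works.

Unsatisfiable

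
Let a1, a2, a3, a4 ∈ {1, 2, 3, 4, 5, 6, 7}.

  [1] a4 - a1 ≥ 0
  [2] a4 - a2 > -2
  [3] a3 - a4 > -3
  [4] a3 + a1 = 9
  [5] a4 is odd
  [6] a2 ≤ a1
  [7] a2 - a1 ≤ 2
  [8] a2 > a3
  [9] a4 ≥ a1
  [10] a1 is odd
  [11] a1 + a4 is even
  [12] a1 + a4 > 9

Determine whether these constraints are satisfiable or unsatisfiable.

Satisfiable

Setting (a1, a2, a3, a4) = (5, 5, 4, 5) satisfies everything: constraint 1: a4 - a1 = 0; constraint 2: a4 - a2 = 0; constraint 3: a3 - a4 = -1, and the others follow.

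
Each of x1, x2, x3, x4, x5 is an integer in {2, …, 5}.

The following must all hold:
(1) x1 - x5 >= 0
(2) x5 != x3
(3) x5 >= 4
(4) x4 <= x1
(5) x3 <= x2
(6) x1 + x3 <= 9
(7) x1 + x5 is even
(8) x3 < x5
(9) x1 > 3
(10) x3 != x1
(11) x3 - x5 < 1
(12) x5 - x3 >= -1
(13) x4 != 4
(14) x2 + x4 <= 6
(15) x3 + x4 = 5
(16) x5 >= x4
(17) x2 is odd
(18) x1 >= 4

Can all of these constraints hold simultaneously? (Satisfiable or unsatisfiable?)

Take x1 = 4, x2 = 3, x3 = 3, x4 = 2, x5 = 4. Then constraint 1: x1 - x5 = 0; constraint 6: x1 + x3 = 7; constraint 11: x3 - x5 = -1, and every other listed constraint is also met.

Satisfiable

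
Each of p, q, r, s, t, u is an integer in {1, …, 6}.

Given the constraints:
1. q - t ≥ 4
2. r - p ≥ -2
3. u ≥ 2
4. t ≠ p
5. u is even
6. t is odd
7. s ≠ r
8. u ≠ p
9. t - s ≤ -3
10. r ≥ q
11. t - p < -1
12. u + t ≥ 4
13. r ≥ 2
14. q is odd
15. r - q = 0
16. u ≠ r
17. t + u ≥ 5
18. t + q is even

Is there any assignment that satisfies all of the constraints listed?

Satisfiable

The assignment p = 5, q = 5, r = 5, s = 6, t = 1, u = 6 works:
  constraint 1 holds since q - t = 4.
  constraint 2 holds since r - p = 0.
The rest check out directly.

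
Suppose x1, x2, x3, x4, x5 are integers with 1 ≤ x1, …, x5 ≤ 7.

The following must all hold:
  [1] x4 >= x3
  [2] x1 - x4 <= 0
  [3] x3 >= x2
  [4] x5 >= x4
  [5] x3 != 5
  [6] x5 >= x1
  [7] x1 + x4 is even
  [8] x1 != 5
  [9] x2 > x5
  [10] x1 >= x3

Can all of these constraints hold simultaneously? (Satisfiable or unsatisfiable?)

Unsatisfiable

Constraints 2, 3, 4, 9, and 10 give x5 < x2, x2 ≤ x3, x3 ≤ x1, x1 ≤ x4, x4 ≤ x5. Chaining: x5 < x2 ≤ x3 ≤ x1 ≤ x4 ≤ x5, which forces x5 < x5 — impossible.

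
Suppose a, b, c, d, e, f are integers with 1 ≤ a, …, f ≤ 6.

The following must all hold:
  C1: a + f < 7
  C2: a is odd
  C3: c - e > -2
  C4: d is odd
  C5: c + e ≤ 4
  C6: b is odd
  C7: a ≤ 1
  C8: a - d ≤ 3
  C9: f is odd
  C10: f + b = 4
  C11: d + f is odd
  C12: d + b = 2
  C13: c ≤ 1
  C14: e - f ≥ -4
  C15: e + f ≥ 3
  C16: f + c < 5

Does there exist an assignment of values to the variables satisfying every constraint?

Unsatisfiable

Constraint 4 makes d odd and constraint 9 makes f odd, so d + f must be even. Constraint 11 says d + f is odd — contradiction.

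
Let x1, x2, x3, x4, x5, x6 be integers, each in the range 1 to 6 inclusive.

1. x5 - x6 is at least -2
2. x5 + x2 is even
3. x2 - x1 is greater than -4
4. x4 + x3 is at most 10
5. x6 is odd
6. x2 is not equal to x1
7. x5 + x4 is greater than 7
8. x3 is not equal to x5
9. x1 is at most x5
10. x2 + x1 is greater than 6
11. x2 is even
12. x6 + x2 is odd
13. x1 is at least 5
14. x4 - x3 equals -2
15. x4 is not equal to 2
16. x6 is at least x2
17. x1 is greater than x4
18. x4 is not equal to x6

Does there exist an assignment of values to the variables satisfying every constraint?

Satisfiable

Try x1 = 5, x2 = 4, x3 = 5, x4 = 3, x5 = 6, x6 = 5.
Check constraint 1: x5 - x6 = 1; constraint 3: x2 - x1 = -1. The remaining constraints are straightforward to verify.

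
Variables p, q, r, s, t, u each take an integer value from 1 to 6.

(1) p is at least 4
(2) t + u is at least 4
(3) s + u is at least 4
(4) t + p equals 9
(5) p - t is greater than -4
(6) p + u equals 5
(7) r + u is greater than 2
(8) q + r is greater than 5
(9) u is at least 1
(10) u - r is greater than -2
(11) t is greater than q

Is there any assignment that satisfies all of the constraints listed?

Satisfiable

Setting (p, q, r, s, t, u) = (4, 4, 2, 4, 5, 1) satisfies everything: constraint 2: t + u = 6; constraint 3: s + u = 5; constraint 4: t + p = 9, and the others follow.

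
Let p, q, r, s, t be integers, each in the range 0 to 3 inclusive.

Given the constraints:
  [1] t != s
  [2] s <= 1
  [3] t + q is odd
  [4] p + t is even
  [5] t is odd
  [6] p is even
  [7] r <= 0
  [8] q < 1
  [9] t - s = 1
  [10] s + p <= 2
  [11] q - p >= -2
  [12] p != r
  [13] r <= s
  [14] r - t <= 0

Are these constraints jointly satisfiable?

Constraint 6 makes p even and constraint 5 makes t odd, so p + t must be odd. Constraint 4 says p + t is even — contradiction.

Unsatisfiable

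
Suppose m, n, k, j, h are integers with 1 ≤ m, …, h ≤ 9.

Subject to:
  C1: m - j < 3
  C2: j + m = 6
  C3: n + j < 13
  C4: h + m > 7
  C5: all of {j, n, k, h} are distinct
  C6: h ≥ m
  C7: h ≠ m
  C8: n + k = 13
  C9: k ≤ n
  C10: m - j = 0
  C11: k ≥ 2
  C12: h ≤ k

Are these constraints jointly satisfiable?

The assignment m = 3, n = 7, k = 6, j = 3, h = 5 works:
  constraint 1 holds since m - j = 0.
  constraint 2 holds since j + m = 6.
The rest check out directly.

Satisfiable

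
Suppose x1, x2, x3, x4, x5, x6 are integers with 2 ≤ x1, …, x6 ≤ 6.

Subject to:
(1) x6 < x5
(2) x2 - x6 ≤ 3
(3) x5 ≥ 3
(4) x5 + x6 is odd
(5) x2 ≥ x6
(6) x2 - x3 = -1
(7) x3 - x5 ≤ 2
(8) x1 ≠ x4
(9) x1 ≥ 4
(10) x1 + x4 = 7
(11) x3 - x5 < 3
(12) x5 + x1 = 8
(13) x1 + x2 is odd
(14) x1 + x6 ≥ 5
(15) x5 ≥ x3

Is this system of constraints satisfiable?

Satisfiable

Take x1 = 4, x2 = 3, x3 = 4, x4 = 3, x5 = 4, x6 = 3. Then constraint 2: x2 - x6 = 0; constraint 6: x2 - x3 = -1; constraint 7: x3 - x5 = 0, and every other listed constraint is also met.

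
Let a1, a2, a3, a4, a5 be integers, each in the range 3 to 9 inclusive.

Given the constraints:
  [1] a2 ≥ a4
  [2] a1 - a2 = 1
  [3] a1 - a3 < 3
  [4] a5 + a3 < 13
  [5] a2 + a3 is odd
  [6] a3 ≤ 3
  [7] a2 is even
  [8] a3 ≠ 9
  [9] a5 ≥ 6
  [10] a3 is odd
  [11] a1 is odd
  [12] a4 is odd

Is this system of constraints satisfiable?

The assignment a1 = 5, a2 = 4, a3 = 3, a4 = 3, a5 = 7 works:
  constraint 2 holds since a1 - a2 = 1.
  constraint 3 holds since a1 - a3 = 2.
  constraint 4 holds since a5 + a3 = 10.
The rest check out directly.

Satisfiable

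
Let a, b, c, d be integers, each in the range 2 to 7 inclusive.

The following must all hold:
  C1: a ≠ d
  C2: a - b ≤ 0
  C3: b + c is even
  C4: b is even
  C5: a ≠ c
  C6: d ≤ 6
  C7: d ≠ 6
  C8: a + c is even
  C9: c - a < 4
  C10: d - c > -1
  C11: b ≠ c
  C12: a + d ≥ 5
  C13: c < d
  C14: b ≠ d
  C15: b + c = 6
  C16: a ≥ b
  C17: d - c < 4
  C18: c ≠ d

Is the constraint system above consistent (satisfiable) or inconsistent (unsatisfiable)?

Try a = 2, b = 2, c = 4, d = 5.
Check constraint 2: a - b = 0; constraint 9: c - a = 2. The remaining constraints are straightforward to verify.

Satisfiable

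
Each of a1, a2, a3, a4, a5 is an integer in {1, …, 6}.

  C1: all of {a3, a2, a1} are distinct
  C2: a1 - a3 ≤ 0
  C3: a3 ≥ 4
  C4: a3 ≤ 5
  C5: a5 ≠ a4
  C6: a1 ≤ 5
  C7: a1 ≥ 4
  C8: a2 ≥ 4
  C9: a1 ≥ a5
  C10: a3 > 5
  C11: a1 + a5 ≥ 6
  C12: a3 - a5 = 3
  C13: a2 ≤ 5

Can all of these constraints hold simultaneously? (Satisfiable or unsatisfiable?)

Constraints 3, 4, 6, 7, 8, and 13 confine each of a3, a2, a1 to the 2 values {4, 5}.
Constraint 1 requires all 3 of them to be distinct, but only 2 values are available — impossible by the pigeonhole principle.

Unsatisfiable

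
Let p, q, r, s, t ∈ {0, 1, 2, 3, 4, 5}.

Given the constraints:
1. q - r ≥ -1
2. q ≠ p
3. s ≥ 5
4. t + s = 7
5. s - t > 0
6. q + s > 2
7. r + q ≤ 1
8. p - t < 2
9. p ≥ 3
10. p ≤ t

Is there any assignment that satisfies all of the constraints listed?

From constraints 9 and 10: t ≥ p ≥ 3. From constraint 3: s ≥ 5. Hence t + s ≥ 8. But constraint 4 requires t + s = 7, and 7 < 8. Contradiction.

Unsatisfiable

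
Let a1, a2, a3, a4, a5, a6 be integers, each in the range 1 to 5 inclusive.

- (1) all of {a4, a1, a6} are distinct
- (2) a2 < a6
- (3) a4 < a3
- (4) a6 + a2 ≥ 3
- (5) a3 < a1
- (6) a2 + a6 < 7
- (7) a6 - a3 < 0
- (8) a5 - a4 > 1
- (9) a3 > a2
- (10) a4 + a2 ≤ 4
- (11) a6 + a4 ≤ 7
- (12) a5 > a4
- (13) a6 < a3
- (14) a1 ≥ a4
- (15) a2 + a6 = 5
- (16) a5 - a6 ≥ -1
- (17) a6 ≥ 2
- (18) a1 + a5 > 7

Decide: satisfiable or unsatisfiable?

One satisfying assignment is a1 = 5, a2 = 2, a3 = 4, a4 = 1, a5 = 5, a6 = 3.
For the less obvious constraints — constraint 4: a6 + a2 = 5; constraint 6: a2 + a6 = 5 — and the others hold by inspection.

Satisfiable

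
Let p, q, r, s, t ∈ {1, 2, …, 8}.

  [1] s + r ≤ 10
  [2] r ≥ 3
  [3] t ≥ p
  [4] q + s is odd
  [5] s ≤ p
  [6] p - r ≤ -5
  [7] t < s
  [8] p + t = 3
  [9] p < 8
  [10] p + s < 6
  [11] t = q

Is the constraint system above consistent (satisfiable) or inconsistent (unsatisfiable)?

Constraints 3, 5, and 7 give t < s, s ≤ p, p ≤ t. Chaining: t < s ≤ p ≤ t, which forces t < t — impossible.

Unsatisfiable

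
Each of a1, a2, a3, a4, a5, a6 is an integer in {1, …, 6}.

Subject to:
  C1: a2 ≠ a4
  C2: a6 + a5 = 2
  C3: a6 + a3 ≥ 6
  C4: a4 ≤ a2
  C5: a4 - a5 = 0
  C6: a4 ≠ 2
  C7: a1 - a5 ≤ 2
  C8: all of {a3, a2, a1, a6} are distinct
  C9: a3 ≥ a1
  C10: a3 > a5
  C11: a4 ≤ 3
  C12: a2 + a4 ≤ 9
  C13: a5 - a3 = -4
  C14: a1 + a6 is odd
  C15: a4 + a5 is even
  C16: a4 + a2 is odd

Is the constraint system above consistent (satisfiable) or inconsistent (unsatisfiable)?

Satisfiable

The assignment a1 = 2, a2 = 6, a3 = 5, a4 = 1, a5 = 1, a6 = 1 works:
  constraint 2 holds since a6 + a5 = 2.
  constraint 3 holds since a6 + a3 = 6.
The rest check out directly.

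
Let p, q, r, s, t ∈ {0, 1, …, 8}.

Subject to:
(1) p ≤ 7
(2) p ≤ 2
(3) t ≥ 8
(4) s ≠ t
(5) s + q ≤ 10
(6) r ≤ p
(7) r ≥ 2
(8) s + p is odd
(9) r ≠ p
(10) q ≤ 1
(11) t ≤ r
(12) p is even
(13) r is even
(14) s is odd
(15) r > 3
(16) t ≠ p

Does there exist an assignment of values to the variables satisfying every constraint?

From constraints 3 and 11: r ≥ t and t ≥ 8, so r ≥ 8. From constraints 1 and 6: r ≤ p and p ≤ 7, so r ≤ 7. But 7 < 8, so no value of r works.

Unsatisfiable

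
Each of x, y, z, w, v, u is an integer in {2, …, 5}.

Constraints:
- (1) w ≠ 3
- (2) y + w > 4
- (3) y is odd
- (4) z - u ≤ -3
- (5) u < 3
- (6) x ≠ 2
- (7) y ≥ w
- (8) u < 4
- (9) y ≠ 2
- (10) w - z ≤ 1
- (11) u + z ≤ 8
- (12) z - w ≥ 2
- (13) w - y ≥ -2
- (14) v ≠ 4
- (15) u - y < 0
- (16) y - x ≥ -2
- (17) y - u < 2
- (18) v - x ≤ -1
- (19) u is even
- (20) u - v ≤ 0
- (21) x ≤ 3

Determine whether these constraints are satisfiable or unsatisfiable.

Unsatisfiable

Constraints 4, 12, 13, 16, 18, and 20 give z − w ≥ 2, w − y ≥ -2, y − x ≥ -2, x − v ≥ 1, v − u ≥ 0, u − z ≥ 3.
Adding all 6 inequalities: the left sides telescope to 0, and the right sides sum to 2 + (-2) + (-2) + 1 + 0 + 3 = 2. So 0 ≥ 2, which is false.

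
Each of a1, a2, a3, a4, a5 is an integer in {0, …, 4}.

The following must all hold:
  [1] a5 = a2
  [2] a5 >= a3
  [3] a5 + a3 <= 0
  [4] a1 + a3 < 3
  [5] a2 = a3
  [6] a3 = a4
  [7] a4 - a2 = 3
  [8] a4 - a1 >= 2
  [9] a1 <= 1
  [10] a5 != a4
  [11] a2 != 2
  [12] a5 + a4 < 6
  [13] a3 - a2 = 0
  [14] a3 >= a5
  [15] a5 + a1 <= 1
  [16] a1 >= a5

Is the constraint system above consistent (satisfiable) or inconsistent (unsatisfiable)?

From constraints 1, 5, and 6, a5 = a2 = a3 = a4, so a5 = a4. But constraint 10 says a5 ≠ a4. Contradiction.

Unsatisfiable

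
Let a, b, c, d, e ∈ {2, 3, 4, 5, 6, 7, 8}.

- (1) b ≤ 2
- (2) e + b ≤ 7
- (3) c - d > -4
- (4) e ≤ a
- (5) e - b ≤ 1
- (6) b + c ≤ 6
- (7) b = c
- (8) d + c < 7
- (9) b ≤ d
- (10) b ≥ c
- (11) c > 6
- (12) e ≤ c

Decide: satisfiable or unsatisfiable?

From constraint 11: c ≥ 7. From constraints 1 and 10: c ≤ b and b ≤ 2, so c ≤ 2. But 2 < 7, so no value of c works.

Unsatisfiable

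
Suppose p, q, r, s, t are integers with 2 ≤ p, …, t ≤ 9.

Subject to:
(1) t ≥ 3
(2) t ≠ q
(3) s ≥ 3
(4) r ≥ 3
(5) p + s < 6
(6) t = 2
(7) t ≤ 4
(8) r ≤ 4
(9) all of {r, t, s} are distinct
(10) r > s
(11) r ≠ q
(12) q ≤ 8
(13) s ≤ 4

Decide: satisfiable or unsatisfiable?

Constraints 1, 3, 4, 7, 8, and 13 confine each of r, t, s to the 2 values {3, 4}.
Constraint 9 requires all 3 of them to be distinct, but only 2 values are available — impossible by the pigeonhole principle.

Unsatisfiable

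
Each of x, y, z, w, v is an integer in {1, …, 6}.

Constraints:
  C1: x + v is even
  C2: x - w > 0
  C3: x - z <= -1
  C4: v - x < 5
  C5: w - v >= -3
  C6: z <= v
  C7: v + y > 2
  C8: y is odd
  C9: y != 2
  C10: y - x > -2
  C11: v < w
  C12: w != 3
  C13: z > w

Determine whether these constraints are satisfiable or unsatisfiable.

Unsatisfiable

Constraints 2, 3, 6, and 11 give z ≤ v, v < w, w < x, x < z. Chaining: z ≤ v < w < x < z, which forces z < z — impossible.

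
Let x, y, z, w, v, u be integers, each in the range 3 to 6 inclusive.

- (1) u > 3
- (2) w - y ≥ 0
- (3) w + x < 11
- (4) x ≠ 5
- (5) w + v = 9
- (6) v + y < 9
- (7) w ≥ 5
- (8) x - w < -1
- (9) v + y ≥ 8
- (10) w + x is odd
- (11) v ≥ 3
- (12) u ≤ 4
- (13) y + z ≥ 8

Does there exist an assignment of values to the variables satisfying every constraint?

Satisfiable

Try x = 3, y = 5, z = 5, w = 6, v = 3, u = 4.
Check constraint 2: w - y = 1; constraint 3: w + x = 9. The remaining constraints are straightforward to verify.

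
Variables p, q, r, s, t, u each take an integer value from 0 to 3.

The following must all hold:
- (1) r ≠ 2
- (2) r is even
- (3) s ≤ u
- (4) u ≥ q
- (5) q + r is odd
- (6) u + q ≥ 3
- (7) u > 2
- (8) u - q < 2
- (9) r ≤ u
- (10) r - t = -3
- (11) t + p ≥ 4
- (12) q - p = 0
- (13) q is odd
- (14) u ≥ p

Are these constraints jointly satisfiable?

One satisfying assignment is p = 3, q = 3, r = 0, s = 1, t = 3, u = 3.
For the less obvious constraints — constraint 6: u + q = 6; constraint 8: u - q = 0; constraint 10: r - t = -3 — and the others hold by inspection.

Satisfiable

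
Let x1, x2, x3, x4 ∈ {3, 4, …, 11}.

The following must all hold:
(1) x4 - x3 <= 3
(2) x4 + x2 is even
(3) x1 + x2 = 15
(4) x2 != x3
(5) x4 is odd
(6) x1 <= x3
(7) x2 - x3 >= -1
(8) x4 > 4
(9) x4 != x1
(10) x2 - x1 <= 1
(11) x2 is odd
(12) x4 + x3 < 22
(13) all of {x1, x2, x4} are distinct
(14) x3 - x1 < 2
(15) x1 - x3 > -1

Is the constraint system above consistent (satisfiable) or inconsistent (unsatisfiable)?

Satisfiable

Setting (x1, x2, x3, x4) = (8, 7, 8, 11) satisfies everything: constraint 1: x4 - x3 = 3; constraint 3: x1 + x2 = 15; constraint 7: x2 - x3 = -1, and the others follow.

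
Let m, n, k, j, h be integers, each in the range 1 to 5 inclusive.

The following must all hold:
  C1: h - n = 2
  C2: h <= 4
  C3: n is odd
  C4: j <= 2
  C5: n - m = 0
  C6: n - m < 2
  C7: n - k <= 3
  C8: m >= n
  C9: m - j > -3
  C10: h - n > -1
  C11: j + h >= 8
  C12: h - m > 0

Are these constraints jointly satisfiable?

Unsatisfiable

From constraint 4: j ≤ 2. From constraint 2: h ≤ 4. Hence j + h ≤ 6. But constraint 11 requires j + h ≥ 8, and 8 > 6. Contradiction.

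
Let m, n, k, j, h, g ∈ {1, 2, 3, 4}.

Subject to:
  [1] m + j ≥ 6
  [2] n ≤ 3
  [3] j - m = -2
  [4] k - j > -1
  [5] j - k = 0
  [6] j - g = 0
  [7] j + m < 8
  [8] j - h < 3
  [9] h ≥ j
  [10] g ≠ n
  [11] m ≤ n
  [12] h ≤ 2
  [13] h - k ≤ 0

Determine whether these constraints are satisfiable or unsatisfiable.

From constraints 2 and 11: m ≤ n ≤ 3. From constraints 9 and 12: j ≤ h ≤ 2. Hence m + j ≤ 5. But constraint 1 requires m + j ≥ 6, and 6 > 5. Contradiction.

Unsatisfiable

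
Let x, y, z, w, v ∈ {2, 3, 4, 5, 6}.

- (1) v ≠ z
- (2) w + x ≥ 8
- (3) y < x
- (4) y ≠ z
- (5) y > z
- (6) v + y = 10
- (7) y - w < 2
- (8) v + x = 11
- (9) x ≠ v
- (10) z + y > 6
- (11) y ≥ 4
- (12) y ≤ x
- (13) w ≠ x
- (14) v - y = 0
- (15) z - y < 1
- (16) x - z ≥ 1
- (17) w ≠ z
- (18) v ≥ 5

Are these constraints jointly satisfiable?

Satisfiable

The assignment x = 6, y = 5, z = 3, w = 5, v = 5 works:
  constraint 2 holds since w + x = 11.
  constraint 6 holds since v + y = 10.
  constraint 7 holds since y - w = 0.
The rest check out directly.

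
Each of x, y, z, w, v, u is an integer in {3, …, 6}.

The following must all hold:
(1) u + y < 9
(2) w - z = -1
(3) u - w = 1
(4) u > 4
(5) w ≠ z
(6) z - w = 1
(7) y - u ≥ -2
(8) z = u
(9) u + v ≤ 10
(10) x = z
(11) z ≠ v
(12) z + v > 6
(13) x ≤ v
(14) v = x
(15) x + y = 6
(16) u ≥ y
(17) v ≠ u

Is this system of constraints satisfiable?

Unsatisfiable

From constraints 8, 10, and 14, v = x = z = u, so v = u. But constraint 17 says v ≠ u. Contradiction.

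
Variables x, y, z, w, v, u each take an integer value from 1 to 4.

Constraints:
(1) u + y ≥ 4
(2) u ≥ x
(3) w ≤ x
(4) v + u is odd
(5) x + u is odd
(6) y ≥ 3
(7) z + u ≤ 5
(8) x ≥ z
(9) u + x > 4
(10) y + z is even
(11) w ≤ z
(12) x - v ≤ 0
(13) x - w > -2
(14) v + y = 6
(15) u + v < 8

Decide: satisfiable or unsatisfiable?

Satisfiable

Setting (x, y, z, w, v, u) = (2, 4, 2, 1, 2, 3) satisfies everything: constraint 1: u + y = 7; constraint 7: z + u = 5; constraint 9: u + x = 5, and the others follow.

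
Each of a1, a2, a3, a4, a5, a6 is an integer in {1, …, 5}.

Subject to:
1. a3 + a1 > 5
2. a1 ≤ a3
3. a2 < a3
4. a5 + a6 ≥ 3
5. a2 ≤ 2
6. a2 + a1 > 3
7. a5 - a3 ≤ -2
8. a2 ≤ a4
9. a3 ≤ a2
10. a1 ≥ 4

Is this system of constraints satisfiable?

Unsatisfiable

From constraints 2 and 10: a3 ≥ a1 and a1 ≥ 4, so a3 ≥ 4. From constraints 5 and 9: a3 ≤ a2 and a2 ≤ 2, so a3 ≤ 2. But 2 < 4, so no value of a3 works.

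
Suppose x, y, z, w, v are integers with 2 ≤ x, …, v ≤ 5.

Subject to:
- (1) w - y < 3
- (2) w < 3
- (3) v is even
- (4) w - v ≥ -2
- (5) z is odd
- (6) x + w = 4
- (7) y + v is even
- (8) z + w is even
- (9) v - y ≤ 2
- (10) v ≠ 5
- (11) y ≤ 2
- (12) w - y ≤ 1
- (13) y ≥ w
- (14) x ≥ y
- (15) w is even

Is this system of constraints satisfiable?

Constraint 5 makes z odd and constraint 15 makes w even, so z + w must be odd. Constraint 8 says z + w is even — contradiction.

Unsatisfiable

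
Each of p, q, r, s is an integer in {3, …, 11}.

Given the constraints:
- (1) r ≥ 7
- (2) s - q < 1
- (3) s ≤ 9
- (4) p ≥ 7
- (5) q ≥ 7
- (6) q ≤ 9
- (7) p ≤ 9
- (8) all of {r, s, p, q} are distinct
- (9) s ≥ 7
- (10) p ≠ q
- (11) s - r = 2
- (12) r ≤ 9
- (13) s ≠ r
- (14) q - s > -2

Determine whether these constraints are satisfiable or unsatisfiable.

Unsatisfiable

Constraints 1, 3, 4, 5, 6, 7, 9, and 12 confine each of r, s, p, q to the 3 values {7, …, 9}.
Constraint 8 requires all 4 of them to be distinct, but only 3 values are available — impossible by the pigeonhole principle.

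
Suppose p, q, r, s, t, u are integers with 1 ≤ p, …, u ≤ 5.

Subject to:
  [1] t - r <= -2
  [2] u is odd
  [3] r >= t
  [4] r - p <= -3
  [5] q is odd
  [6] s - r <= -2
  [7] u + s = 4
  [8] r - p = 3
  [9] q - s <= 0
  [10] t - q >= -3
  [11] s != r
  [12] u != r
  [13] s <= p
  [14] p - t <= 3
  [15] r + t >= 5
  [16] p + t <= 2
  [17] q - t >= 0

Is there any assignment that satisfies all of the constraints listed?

Constraints 4, 6, 9, 14, and 17 give t − p ≥ -3, p − r ≥ 3, r − s ≥ 2, s − q ≥ 0, q − t ≥ 0.
Adding all 5 inequalities: the left sides telescope to 0, and the right sides sum to (-3) + 3 + 2 + 0 + 0 = 2. So 0 ≥ 2, which is false.

Unsatisfiable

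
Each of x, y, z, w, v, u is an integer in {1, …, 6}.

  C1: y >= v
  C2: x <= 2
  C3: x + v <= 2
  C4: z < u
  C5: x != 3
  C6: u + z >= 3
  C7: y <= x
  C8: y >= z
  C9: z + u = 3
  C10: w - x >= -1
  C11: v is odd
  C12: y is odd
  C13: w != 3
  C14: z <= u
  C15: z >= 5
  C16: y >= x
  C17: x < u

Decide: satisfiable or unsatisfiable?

From constraints 8 and 15: y ≥ z and z ≥ 5, so y ≥ 5. From constraints 2 and 7: y ≤ x and x ≤ 2, so y ≤ 2. But 2 < 5, so no value of y works.

Unsatisfiable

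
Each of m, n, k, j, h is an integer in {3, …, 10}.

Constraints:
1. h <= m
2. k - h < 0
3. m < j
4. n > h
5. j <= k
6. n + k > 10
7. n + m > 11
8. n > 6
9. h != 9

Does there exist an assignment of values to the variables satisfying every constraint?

Unsatisfiable

Constraints 1, 2, 3, and 5 give m < j, j ≤ k, k < h, h ≤ m. Chaining: m < j ≤ k < h ≤ m, which forces m < m — impossible.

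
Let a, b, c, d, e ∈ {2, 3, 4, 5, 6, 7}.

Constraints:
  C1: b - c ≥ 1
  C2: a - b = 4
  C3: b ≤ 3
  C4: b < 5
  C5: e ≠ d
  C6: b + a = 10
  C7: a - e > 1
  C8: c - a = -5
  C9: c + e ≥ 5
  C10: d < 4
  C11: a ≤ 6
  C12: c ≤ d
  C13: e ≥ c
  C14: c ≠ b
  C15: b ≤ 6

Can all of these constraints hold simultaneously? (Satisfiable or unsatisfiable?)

From constraint 3: b ≤ 3. From constraint 11: a ≤ 6. Hence b + a ≤ 9. But constraint 6 requires b + a = 10, and 10 > 9. Contradiction.

Unsatisfiable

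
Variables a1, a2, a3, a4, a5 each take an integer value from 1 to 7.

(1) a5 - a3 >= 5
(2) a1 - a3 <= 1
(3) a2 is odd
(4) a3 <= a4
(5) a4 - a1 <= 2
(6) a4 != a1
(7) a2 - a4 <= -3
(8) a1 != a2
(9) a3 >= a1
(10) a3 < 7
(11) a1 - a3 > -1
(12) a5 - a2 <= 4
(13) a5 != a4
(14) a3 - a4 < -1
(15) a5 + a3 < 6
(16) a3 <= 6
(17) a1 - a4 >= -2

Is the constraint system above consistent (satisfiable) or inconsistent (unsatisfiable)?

Unsatisfiable

Constraints 1, 2, 5, 7, and 12 give a5 − a3 ≥ 5, a3 − a1 ≥ -1, a1 − a4 ≥ -2, a4 − a2 ≥ 3, a2 − a5 ≥ -4.
Adding all 5 inequalities: the left sides telescope to 0, and the right sides sum to 5 + (-1) + (-2) + 3 + (-4) = 1. So 0 ≥ 1, which is false.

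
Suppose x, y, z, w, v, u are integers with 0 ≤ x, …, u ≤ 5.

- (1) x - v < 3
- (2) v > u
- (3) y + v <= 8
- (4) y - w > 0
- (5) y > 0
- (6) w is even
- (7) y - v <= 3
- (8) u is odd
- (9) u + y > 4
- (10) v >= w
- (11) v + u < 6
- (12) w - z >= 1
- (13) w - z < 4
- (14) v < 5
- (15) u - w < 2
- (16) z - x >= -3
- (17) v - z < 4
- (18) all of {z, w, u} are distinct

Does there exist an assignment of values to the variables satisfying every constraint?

Satisfiable

One satisfying assignment is x = 2, y = 4, z = 0, w = 2, v = 2, u = 1.
For the less obvious constraints — constraint 1: x - v = 0; constraint 3: y + v = 6; constraint 4: y - w = 2 — and the others hold by inspection.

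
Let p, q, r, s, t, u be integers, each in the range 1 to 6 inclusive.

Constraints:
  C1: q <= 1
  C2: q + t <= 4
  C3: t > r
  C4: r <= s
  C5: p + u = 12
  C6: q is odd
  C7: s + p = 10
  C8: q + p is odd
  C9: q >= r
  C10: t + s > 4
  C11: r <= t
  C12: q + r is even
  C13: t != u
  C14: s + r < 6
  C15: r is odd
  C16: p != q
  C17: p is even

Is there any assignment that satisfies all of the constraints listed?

Satisfiable

Take p = 6, q = 1, r = 1, s = 4, t = 2, u = 6. Then constraint 2: q + t = 3; constraint 5: p + u = 12, and every other listed constraint is also met.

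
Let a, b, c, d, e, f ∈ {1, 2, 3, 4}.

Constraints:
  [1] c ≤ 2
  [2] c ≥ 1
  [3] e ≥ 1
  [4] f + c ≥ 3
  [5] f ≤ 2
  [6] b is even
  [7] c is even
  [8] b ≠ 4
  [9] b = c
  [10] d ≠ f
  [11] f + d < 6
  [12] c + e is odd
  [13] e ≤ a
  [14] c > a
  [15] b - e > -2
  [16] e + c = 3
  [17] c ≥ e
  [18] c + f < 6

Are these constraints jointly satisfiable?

Try a = 1, b = 2, c = 2, d = 1, e = 1, f = 2.
Check constraint 4: f + c = 4; constraint 11: f + d = 3. The remaining constraints are straightforward to verify.

Satisfiable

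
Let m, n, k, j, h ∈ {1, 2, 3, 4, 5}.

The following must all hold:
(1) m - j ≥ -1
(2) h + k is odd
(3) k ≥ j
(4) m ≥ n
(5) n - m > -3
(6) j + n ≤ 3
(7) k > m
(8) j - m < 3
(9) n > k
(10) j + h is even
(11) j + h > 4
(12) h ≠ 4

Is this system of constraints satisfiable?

Unsatisfiable

Constraints 4, 7, and 9 give m < k, k < n, n ≤ m. Chaining: m < k < n ≤ m, which forces m < m — impossible.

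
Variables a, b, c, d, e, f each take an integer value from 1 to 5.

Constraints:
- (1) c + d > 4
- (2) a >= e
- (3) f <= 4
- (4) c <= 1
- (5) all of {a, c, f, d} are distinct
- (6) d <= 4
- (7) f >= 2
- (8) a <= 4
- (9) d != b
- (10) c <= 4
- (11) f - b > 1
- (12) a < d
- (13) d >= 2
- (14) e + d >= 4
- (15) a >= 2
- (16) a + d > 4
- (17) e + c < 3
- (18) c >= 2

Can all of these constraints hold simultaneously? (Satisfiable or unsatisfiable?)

Constraints 3, 6, 7, 8, 10, 13, 15, and 18 confine each of a, c, f, d to the 3 values {2, …, 4}.
Constraint 5 requires all 4 of them to be distinct, but only 3 values are available — impossible by the pigeonhole principle.

Unsatisfiable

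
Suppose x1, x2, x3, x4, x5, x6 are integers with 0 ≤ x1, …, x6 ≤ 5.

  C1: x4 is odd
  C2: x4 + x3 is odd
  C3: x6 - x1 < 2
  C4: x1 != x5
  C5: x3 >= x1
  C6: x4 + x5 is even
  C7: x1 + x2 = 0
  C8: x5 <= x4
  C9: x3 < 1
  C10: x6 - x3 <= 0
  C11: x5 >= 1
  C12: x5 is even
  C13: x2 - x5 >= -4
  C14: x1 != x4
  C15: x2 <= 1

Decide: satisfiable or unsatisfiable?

Unsatisfiable

Constraint 1 makes x4 odd and constraint 12 makes x5 even, so x4 + x5 must be odd. Constraint 6 says x4 + x5 is even — contradiction.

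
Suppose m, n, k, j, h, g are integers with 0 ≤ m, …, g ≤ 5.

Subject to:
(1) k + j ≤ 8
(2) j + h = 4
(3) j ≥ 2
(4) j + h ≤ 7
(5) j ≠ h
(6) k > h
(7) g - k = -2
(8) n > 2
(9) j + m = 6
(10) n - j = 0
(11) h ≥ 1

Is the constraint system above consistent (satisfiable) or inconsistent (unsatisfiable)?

Setting (m, n, k, j, h, g) = (3, 3, 2, 3, 1, 0) satisfies everything: constraint 1: k + j = 5; constraint 2: j + h = 4; constraint 4: j + h = 4, and the others follow.

Satisfiable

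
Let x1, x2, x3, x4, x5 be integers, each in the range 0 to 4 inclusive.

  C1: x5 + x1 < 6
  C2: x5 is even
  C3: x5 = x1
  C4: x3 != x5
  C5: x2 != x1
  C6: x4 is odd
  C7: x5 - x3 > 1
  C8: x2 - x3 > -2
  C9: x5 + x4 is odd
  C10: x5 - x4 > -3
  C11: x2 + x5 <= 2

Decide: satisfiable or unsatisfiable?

The assignment x1 = 2, x2 = 0, x3 = 0, x4 = 3, x5 = 2 works:
  constraint 1 holds since x5 + x1 = 4.
  constraint 7 holds since x5 - x3 = 2.
The rest check out directly.

Satisfiable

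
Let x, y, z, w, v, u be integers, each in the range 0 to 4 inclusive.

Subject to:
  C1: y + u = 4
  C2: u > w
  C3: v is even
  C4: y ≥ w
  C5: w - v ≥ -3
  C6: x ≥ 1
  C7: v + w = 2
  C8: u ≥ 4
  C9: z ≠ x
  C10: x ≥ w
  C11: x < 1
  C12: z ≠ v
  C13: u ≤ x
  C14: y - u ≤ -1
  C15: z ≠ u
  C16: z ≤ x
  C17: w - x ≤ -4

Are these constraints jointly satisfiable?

From constraints 8 and 13: x ≥ u and u ≥ 4, so x ≥ 4. From constraint 11: x ≤ 0. But 0 < 4, so no value of x works.

Unsatisfiable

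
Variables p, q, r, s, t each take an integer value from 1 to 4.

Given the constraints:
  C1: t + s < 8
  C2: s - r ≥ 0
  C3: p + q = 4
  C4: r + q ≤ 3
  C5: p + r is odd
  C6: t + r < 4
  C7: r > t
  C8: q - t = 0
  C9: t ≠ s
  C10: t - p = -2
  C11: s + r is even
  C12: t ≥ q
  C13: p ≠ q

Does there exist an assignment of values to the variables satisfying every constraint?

Satisfiable

One satisfying assignment is p = 3, q = 1, r = 2, s = 4, t = 1.
For the less obvious constraints — constraint 1: t + s = 5; constraint 2: s - r = 2 — and the others hold by inspection.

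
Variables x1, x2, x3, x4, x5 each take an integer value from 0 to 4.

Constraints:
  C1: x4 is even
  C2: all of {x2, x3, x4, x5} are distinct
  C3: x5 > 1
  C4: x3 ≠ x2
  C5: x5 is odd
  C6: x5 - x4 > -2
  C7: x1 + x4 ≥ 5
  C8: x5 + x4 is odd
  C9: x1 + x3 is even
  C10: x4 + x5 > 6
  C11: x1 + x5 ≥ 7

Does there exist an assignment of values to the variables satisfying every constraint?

Satisfiable

The assignment x1 = 4, x2 = 1, x3 = 0, x4 = 4, x5 = 3 works:
  constraint 6 holds since x5 - x4 = -1.
  constraint 7 holds since x1 + x4 = 8.
The rest check out directly.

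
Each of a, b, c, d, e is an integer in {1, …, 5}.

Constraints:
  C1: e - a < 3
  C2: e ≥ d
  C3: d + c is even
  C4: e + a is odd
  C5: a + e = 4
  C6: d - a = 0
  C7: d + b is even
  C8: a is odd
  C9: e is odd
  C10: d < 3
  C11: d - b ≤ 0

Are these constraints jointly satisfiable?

Unsatisfiable

Constraint 9 makes e odd and constraint 8 makes a odd, so e + a must be even. Constraint 4 says e + a is odd — contradiction.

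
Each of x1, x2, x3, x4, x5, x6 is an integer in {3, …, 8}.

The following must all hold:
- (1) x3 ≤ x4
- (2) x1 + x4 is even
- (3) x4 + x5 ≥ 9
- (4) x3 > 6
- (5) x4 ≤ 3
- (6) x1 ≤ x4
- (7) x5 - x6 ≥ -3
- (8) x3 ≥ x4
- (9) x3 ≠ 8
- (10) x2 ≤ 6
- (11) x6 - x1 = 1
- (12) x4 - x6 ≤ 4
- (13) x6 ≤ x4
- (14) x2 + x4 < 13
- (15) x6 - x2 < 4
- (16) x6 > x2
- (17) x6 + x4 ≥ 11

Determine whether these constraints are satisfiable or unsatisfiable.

Unsatisfiable

From constraint 4: x3 ≥ 7. From constraints 1 and 5: x3 ≤ x4 and x4 ≤ 3, so x3 ≤ 3. But 3 < 7, so no value of x3 works.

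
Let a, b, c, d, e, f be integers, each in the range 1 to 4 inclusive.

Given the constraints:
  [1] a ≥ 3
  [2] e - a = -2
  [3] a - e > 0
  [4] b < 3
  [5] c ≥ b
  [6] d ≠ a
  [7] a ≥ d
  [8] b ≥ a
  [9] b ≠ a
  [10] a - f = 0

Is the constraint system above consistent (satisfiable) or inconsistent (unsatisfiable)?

From constraints 1 and 8: b ≥ a and a ≥ 3, so b ≥ 3. From constraint 4: b ≤ 2. But 2 < 3, so no value of b works.

Unsatisfiable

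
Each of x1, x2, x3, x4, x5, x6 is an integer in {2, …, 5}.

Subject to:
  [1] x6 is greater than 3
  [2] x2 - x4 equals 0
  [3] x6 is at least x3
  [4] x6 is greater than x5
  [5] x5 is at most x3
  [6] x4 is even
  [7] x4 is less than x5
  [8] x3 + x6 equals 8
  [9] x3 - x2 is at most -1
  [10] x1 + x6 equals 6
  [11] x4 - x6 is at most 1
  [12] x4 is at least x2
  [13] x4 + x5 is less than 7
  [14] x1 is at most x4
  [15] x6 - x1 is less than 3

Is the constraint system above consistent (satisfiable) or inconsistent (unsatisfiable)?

Unsatisfiable

Constraints 5, 7, 9, and 12 give x5 ≤ x3, x3 < x2, x2 ≤ x4, x4 < x5. Chaining: x5 ≤ x3 < x2 ≤ x4 < x5, which forces x5 < x5 — impossible.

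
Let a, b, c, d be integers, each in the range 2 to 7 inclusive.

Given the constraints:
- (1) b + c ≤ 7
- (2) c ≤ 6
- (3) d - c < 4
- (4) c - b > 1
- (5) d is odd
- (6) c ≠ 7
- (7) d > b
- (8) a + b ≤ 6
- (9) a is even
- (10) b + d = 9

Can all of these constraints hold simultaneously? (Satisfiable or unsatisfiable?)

Satisfiable

Setting (a, b, c, d) = (2, 2, 4, 7) satisfies everything: constraint 1: b + c = 6; constraint 3: d - c = 3, and the others follow.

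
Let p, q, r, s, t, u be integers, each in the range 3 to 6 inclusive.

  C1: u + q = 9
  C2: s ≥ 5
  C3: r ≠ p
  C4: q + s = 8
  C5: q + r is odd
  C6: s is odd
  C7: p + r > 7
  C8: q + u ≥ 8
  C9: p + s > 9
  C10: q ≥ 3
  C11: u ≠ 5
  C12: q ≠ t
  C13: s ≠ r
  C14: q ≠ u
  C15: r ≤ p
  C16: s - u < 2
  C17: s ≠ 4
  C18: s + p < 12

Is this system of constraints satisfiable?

Satisfiable

One satisfying assignment is p = 6, q = 3, r = 4, s = 5, t = 6, u = 6.
For the less obvious constraints — constraint 1: u + q = 9; constraint 4: q + s = 8 — and the others hold by inspection.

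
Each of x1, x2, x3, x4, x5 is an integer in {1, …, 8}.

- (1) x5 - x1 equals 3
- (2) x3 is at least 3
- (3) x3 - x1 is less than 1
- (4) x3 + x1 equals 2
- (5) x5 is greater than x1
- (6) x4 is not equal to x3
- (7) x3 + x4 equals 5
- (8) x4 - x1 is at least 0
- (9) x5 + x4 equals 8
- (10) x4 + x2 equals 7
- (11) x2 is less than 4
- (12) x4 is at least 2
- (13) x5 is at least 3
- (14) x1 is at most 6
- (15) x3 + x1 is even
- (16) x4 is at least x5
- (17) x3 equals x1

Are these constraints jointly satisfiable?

Unsatisfiable

From constraint 2: x3 ≥ 3. From constraints 13 and 16: x4 ≥ x5 ≥ 3. Hence x3 + x4 ≥ 6. But constraint 7 requires x3 + x4 = 5, and 5 < 6. Contradiction.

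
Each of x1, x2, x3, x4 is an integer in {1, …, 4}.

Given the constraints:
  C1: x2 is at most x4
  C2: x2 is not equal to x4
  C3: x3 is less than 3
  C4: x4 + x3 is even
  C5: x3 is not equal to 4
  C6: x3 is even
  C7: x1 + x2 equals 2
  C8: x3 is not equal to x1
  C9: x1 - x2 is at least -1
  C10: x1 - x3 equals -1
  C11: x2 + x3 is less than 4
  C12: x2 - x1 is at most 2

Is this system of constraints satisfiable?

Take x1 = 1, x2 = 1, x3 = 2, x4 = 4. Then constraint 7: x1 + x2 = 2; constraint 9: x1 - x2 = 0, and every other listed constraint is also met.

Satisfiable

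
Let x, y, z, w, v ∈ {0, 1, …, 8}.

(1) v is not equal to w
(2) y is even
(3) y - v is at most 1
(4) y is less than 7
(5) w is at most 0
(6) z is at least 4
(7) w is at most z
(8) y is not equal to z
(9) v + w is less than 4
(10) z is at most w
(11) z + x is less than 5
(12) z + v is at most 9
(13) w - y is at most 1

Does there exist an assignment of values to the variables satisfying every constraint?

From constraint 6: z ≥ 4. From constraints 5 and 10: z ≤ w and w ≤ 0, so z ≤ 0. But 0 < 4, so no value of z works.

Unsatisfiable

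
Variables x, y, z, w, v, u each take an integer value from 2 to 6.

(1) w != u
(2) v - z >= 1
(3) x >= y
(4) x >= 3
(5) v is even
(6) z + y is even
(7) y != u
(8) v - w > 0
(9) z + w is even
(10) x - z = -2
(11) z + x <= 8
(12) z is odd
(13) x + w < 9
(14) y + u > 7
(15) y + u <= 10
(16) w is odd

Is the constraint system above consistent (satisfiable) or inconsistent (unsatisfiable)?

Satisfiable

Setting (x, y, z, w, v, u) = (3, 3, 5, 3, 6, 6) satisfies everything: constraint 2: v - z = 1; constraint 8: v - w = 3; constraint 10: x - z = -2, and the others follow.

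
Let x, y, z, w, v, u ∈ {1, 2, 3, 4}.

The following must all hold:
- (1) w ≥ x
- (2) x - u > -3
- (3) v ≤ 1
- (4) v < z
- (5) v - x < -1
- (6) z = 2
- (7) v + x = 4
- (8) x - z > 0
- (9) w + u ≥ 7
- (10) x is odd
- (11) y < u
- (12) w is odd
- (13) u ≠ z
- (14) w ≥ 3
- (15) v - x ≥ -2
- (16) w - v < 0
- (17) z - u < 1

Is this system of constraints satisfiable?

Constraints 1, 4, 8, and 16 give v < z, z < x, x ≤ w, w < v. Chaining: v < z < x ≤ w < v, which forces v < v — impossible.

Unsatisfiable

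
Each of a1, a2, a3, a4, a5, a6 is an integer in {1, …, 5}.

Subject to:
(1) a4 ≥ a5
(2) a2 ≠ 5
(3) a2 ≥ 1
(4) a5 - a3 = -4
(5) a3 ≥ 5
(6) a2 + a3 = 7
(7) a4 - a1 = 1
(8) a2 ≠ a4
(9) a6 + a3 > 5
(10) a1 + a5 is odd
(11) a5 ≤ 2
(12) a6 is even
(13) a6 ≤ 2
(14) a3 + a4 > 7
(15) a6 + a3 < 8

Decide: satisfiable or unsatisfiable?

Satisfiable

The assignment a1 = 2, a2 = 2, a3 = 5, a4 = 3, a5 = 1, a6 = 2 works:
  constraint 4 holds since a5 - a3 = -4.
  constraint 6 holds since a2 + a3 = 7.
The rest check out directly.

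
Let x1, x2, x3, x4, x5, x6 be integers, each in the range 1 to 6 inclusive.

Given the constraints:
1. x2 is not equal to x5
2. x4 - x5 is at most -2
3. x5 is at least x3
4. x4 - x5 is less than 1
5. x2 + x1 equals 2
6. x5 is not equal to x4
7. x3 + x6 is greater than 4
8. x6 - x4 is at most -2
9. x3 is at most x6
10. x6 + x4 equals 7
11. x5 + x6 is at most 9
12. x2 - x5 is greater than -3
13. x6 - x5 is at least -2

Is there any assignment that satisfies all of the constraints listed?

Constraints 2, 8, and 13 give x4 − x6 ≥ 2, x6 − x5 ≥ -2, x5 − x4 ≥ 2.
Adding all 3 inequalities: the left sides telescope to 0, and the right sides sum to 2 + (-2) + 2 = 2. So 0 ≥ 2, which is false.

Unsatisfiable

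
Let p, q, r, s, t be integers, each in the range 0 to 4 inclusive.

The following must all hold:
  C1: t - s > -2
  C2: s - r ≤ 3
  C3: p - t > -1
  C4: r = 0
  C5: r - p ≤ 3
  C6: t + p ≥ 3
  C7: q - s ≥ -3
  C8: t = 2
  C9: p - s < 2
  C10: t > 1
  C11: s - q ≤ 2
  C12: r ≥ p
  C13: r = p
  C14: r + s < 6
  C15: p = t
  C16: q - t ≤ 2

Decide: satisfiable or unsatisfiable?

Unsatisfiable

Constraint 4 fixes r = 0 and constraint 8 fixes t = 2. Constraints 13 and 15 give r = p = t, so r = t. But 0 ≠ 2 — contradiction.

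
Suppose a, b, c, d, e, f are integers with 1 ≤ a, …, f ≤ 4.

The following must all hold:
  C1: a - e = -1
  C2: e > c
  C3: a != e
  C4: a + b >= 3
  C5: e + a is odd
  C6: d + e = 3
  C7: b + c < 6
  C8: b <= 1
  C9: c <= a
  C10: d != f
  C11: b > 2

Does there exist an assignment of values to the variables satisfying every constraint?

From constraint 11: b ≥ 3. From constraint 8: b ≤ 1. But 1 < 3, so no value of b works.

Unsatisfiable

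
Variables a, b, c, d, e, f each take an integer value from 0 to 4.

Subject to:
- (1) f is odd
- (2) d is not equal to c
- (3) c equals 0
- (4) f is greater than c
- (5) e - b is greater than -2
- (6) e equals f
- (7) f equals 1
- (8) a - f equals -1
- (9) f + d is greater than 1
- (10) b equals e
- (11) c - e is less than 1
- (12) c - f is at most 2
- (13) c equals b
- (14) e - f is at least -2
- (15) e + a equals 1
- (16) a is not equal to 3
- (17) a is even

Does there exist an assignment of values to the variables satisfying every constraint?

Constraint 3 fixes c = 0 and constraint 7 fixes f = 1. Constraints 6, 10, and 13 give c = b = e = f, so c = f. But 0 ≠ 1 — contradiction.

Unsatisfiable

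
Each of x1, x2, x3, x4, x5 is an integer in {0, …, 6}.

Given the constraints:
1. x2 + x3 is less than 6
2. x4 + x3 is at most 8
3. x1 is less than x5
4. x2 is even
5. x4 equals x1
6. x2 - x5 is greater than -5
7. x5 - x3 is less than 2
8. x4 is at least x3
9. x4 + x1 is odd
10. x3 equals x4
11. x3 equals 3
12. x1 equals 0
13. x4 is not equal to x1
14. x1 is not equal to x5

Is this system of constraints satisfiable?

Constraint 11 fixes x3 = 3 and constraint 12 fixes x1 = 0. Constraints 5 and 10 give x3 = x4 = x1, so x3 = x1. But 3 ≠ 0 — contradiction.

Unsatisfiable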